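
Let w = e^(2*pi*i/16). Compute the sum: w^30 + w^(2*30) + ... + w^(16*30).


Step 1: The sum sum_{j=1}^{n} w^(k*j) equals n if n | k, else 0.
Step 2: Here n = 16, k = 30
Step 3: Does n divide k? 16 | 30 -> False
Step 4: Sum = 0

0


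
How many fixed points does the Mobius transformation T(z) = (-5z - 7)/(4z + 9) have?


Step 1: Fixed points satisfy T(z) = z
Step 2: 4z^2 + 14z + 7 = 0
Step 3: Discriminant = 14^2 - 4*4*7 = 84
Step 4: Number of fixed points = 2

2


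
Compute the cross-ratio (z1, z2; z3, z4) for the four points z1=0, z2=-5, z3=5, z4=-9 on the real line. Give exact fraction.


Step 1: (z1-z3)(z2-z4) = (-5) * 4 = -20
Step 2: (z1-z4)(z2-z3) = 9 * (-10) = -90
Step 3: Cross-ratio = 20/90 = 2/9

2/9


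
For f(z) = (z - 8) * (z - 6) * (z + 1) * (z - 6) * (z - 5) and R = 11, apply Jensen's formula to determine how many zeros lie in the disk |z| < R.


Jensen's formula: (1/2pi)*integral log|f(Re^it)|dt = log|f(0)| + sum_{|a_k|<R} log(R/|a_k|)
Step 1: f(0) = (-8) * (-6) * 1 * (-6) * (-5) = 1440
Step 2: log|f(0)| = log|8| + log|6| + log|-1| + log|6| + log|5| = 7.2724
Step 3: Zeros inside |z| < 11: 8, 6, -1, 6, 5
Step 4: Jensen sum = log(11/8) + log(11/6) + log(11/1) + log(11/6) + log(11/5) = 4.7171
Step 5: n(R) = number of terms in the Jensen sum = count of zeros inside |z| < 11 = 5

5


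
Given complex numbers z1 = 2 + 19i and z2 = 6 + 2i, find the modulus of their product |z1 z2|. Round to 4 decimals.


Step 1: |z1| = sqrt(2^2 + 19^2) = sqrt(365)
Step 2: |z2| = sqrt(6^2 + 2^2) = sqrt(40)
Step 3: |z1*z2| = |z1|*|z2| = sqrt(365) * sqrt(40) = sqrt(365 * 40) = sqrt(14600)
Step 4: = 120.8305

120.8305


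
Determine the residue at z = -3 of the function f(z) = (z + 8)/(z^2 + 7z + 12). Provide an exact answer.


Step 1: Q(z) = z^2 + 7z + 12 = (z + 3)(z + 4)
Step 2: Q'(z) = 2z + 7
Step 3: Q'(-3) = 1, P(-3) = 5
Step 4: Res = P(-3)/Q'(-3) = 5/1 = 5

5


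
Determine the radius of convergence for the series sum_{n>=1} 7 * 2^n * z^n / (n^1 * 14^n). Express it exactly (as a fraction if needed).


Step 1: General term a_n = 7 * 2^n / (n^1 * 14^n)
Step 2: By the root test, |a_n|^(1/n) = 7^(1/n) * 2 / (n^(1/n) * 14) -> 2/14 as n -> infinity (since 7^(1/n) -> 1 and n^(1/n) -> 1)
Step 3: R = 1/lim|a_n|^(1/n) = 14/2 = 7

7


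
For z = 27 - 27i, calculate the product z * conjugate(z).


Step 1: conj(z) = 27 + 27i
Step 2: z * conj(z) = 27^2 + (-27)^2
Step 3: = 729 + 729 = 1458

1458


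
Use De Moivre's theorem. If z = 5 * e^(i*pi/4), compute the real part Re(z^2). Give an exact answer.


Step 1: By De Moivre's theorem, z^2 = 5^2 * e^(i*2*pi/4) = 25 * (cos(pi/2) + i*sin(pi/2))
Step 2: |z|^2 = 5^2 = 25
Step 3: The angle pi/2 already lies in [0, 2*pi)
Step 4: cos(pi/2) = 0
Step 5: Re(z^2) = 25 * 0 = 0

0


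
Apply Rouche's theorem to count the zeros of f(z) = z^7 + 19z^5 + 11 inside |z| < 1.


Step 1: On |z| = 1 the three terms have sizes |z^7| = 1^7 = 1, |19z^5| = 19*1^5 = 19, |11| = 11
Step 2: The dominant term is g(z) = 19z^5; let h(z) = z^7 + 11 so f = g + h
Step 3: On |z| = 1: |g| = 19 and |h| <= 1 + 11 = 12
Step 4: Since 19 > 12, |h| < |g| on |z| = 1, so by Rouche f has the same number of zeros as g inside |z| < 1
Step 5: g(z) = 19z^5 has 5 zeros (at the origin, multiplicity 5) inside |z| < 1. Answer = 5

5


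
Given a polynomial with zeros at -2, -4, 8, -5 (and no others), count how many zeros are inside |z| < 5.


Step 1: Check each root:
  z = -2: |-2| = 2 < 5
  z = -4: |-4| = 4 < 5
  z = 8: |8| = 8 >= 5
  z = -5: |-5| = 5 >= 5
Step 2: Count = 2

2


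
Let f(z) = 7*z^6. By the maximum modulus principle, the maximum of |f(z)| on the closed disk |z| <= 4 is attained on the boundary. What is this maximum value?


Step 1: On |z| = 4, |f(z)| = 7 * |z|^6 = 7 * 4^6
Step 2: By maximum modulus principle, maximum is on boundary.
Step 3: Maximum = 7 * 4096 = 28672

28672


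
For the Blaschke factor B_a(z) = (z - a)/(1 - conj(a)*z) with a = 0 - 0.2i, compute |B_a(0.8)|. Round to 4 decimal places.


Step 1: Numerator z0 - a = 0.8 - (0 - 0.2i) = 0.8 + 0.2i
Step 2: Denominator 1 - conj(a)*z0 = 1 - (0 + 0.2i)*0.8 = 1 - 0.16i
Step 3: |z0 - a|^2 = 0.8^2 + 0.2^2 = 0.68; |1 - conj(a)*z0|^2 = 1^2 + (-0.16)^2 = 1.0256
Step 4: |B_a(0.8)| = sqrt(0.68 / 1.0256) = sqrt(0.663027)
Step 5: = 0.8143

0.8143


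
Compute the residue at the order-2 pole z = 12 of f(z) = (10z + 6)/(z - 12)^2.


Step 1: Pole of order 2 at z = 12
Step 2: Res = lim d/dz [(z - 12)^2 * f(z)] as z -> 12
Step 3: (z - 12)^2 * f(z) = 10z + 6
Step 4: d/dz[10z + 6] = 10

10


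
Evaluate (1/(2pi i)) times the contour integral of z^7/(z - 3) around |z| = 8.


Step 1: f(z) = z^7, a = 3 is inside |z| = 8
Step 2: By Cauchy integral formula: (1/(2pi*i)) * integral = f(a)
Step 3: f(3) = 3^7 = 2187

2187


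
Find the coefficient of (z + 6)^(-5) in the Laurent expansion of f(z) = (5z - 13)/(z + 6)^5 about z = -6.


Step 1: Write the numerator in powers of (z + 6): 5z - 13 = 5(z + 6) + (5*(-6) - 13) = 5(z + 6) - 43
Step 2: Divide by (z + 6)^5: f(z) = -43(z + 6)^(-5) + 5(z + 6)^(-4)
Step 3: This finite sum is the Laurent series of f about z = -6.
Step 4: Coefficient of (z + 6)^(-5) = 5*(-6) - 13 = -43

-43


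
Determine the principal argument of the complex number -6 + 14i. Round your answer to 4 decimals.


Step 1: z = -6 + 14i
Step 2: arg(z) = atan2(14, -6)
Step 3: arg(z) = 1.9757

1.9757


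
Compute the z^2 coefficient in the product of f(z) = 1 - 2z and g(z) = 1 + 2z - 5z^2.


Step 1: z^2 term in f*g comes from: (1)*(-5z^2) + (-2z)*(2z) + (0)*(1)
Step 2: = -5 - 4 + 0
Step 3: = -9

-9


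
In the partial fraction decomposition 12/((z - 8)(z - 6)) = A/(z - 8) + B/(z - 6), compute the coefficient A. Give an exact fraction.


Step 1: Multiply both sides by (z - 8) and set z = 8
Step 2: A = 12 / (8 - 6)
Step 3: A = 12 / 2
Step 4: A = 6

6


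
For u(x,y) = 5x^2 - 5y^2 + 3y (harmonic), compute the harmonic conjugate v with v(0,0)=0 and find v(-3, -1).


Step 1: v_x = -u_y = 10y - 3
Step 2: v_y = u_x = 10x + 0
Step 3: v = 10xy - 3x + C
Step 4: v(0,0) = 0 => C = 0
Step 5: v(-3, -1) = 39

39


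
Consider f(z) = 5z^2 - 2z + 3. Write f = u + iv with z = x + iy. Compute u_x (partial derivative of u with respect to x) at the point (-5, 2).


Step 1: f(z) = 5(x+iy)^2 - 2(x+iy) + 3
Step 2: u = 5(x^2 - y^2) - 2x + 3
Step 3: u_x = 10x - 2
Step 4: At (-5, 2): u_x = -50 - 2 = -52

-52


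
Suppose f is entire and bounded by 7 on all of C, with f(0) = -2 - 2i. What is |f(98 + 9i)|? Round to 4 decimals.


Step 1: By Liouville's theorem, a bounded entire function is constant.
Step 2: f(z) = f(0) = -2 - 2i for all z.
Step 3: |f(w)| = |-2 - 2i| = sqrt(4 + 4)
Step 4: = 2.8284

2.8284


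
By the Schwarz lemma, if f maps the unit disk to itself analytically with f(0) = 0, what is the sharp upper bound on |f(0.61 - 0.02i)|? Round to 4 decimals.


Step 1: Schwarz lemma: if f: D -> D is analytic with f(0) = 0, then |f(z)| <= |z| for all z in D, and this is sharp (f(z) = z).
Step 2: |z0|^2 = 0.61^2 + (-0.02)^2 = 0.3725
Step 3: |z0| = sqrt(0.3725) = 0.610328
Step 4: Best bound = |z0| = 0.6103

0.6103


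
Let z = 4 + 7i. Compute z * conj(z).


Step 1: conj(z) = 4 - 7i
Step 2: z * conj(z) = 4^2 + 7^2
Step 3: = 16 + 49 = 65

65


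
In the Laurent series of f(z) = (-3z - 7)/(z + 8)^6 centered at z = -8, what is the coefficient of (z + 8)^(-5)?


Step 1: Write the numerator in powers of (z + 8): -3z - 7 = -3(z + 8) + (-3*(-8) - 7) = -3(z + 8) + 17
Step 2: Divide by (z + 8)^6: f(z) = 17(z + 8)^(-6) - 3(z + 8)^(-5)
Step 3: This finite sum is the Laurent series of f about z = -8.
Step 4: Coefficient of (z + 8)^(-5) = coefficient of (z + 8) in the re-centred numerator = -3

-3


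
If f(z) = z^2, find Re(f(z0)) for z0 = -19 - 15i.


Step 1: z0 = -19 - 15i
Step 2: z0^2 = (-19)^2 - (-15)^2 + 570i
Step 3: real part = 361 - 225 = 136

136


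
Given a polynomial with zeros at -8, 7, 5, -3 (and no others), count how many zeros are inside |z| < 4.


Step 1: Check each root:
  z = -8: |-8| = 8 >= 4
  z = 7: |7| = 7 >= 4
  z = 5: |5| = 5 >= 4
  z = -3: |-3| = 3 < 4
Step 2: Count = 1

1


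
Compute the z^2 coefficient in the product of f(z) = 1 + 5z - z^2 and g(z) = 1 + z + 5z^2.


Step 1: z^2 term in f*g comes from: (1)*(5z^2) + (5z)*(z) + (-z^2)*(1)
Step 2: = 5 + 5 - 1
Step 3: = 9

9


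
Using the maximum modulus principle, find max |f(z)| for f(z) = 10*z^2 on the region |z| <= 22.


Step 1: On |z| = 22, |f(z)| = 10 * |z|^2 = 10 * 22^2
Step 2: By maximum modulus principle, maximum is on boundary.
Step 3: Maximum = 10 * 484 = 4840

4840


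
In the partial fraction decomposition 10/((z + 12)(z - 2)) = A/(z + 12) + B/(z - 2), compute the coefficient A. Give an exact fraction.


Step 1: Multiply both sides by (z + 12) and set z = -12
Step 2: A = 10 / (-12 - 2)
Step 3: A = 10 / (-14)
Step 4: A = -5/7

-5/7


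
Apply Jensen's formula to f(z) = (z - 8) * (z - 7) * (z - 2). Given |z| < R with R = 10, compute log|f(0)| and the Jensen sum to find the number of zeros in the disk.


Jensen's formula: (1/2pi)*integral log|f(Re^it)|dt = log|f(0)| + sum_{|a_k|<R} log(R/|a_k|)
Step 1: f(0) = (-8) * (-7) * (-2) = -112
Step 2: log|f(0)| = log|8| + log|7| + log|2| = 4.7185
Step 3: Zeros inside |z| < 10: 8, 7, 2
Step 4: Jensen sum = log(10/8) + log(10/7) + log(10/2) = 2.1893
Step 5: n(R) = number of terms in the Jensen sum = count of zeros inside |z| < 10 = 3

3


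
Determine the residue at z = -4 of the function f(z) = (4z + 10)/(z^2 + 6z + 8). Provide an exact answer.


Step 1: Q(z) = z^2 + 6z + 8 = (z + 4)(z + 2)
Step 2: Q'(z) = 2z + 6
Step 3: Q'(-4) = -2, P(-4) = -6
Step 4: Res = P(-4)/Q'(-4) = -6/(-2) = 3

3


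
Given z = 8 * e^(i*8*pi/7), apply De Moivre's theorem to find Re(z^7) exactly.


Step 1: By De Moivre's theorem, z^7 = 8^7 * e^(i*7*8*pi/7) = 2097152 * (cos(8*pi) + i*sin(8*pi))
Step 2: |z|^7 = 8^7 = 2097152
Step 3: Reduce the angle mod 2*pi: 8*pi - 8*pi = 0
Step 4: cos(0) = 1
Step 5: Re(z^7) = 2097152 * 1 = 2097152

2097152


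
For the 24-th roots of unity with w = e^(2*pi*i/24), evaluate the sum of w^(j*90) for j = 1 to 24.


Step 1: The sum sum_{j=1}^{n} w^(k*j) equals n if n | k, else 0.
Step 2: Here n = 24, k = 90
Step 3: Does n divide k? 24 | 90 -> False
Step 4: Sum = 0

0


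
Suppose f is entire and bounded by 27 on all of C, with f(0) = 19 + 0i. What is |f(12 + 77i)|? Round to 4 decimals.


Step 1: By Liouville's theorem, a bounded entire function is constant.
Step 2: f(z) = f(0) = 19 + 0i for all z.
Step 3: |f(w)| = |19 + 0i| = sqrt(361 + 0)
Step 4: = 19.0

19.0


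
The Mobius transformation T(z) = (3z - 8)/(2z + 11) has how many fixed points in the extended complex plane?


Step 1: Fixed points satisfy T(z) = z
Step 2: 2z^2 + 8z + 8 = 0
Step 3: Discriminant = 8^2 - 4*2*8 = 0
Step 4: Number of fixed points = 1

1


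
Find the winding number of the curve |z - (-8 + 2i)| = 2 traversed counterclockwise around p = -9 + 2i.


Step 1: Center c = (-8, 2), radius = 2
Step 2: |p - c|^2 = (-1)^2 + 0^2 = 1
Step 3: r^2 = 4
Step 4: |p-c| < r so winding number = 1

1


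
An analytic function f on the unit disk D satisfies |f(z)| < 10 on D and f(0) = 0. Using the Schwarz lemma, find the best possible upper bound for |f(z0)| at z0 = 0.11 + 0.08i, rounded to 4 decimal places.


Step 1: g = f/10 maps D -> D with g(0) = 0, so by the Schwarz lemma |g(z)| <= |z|, i.e. |f(z)| <= 10|z|; this is sharp (f(z) = 10z).
Step 2: |z0|^2 = 0.11^2 + 0.08^2 = 0.0185
Step 3: |z0| = sqrt(0.0185) = 0.136015
Step 4: Best bound = 10 * |z0| = 10 * 0.136015 = 1.3601

1.3601


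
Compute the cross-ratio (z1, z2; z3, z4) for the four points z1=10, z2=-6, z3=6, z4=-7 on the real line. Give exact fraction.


Step 1: (z1-z3)(z2-z4) = 4 * 1 = 4
Step 2: (z1-z4)(z2-z3) = 17 * (-12) = -204
Step 3: Cross-ratio = -4/204 = -1/51

-1/51


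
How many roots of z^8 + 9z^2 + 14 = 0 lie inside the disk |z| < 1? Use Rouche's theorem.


Step 1: On |z| = 1 the three terms have sizes |z^8| = 1^8 = 1, |9z^2| = 9*1^2 = 9, |14| = 14
Step 2: The dominant term is g(z) = 14; let h(z) = z^8 + 9z^2 so f = g + h
Step 3: On |z| = 1: |g| = 14 and |h| <= 1 + 9 = 10
Step 4: Since 14 > 10, |h| < |g| on |z| = 1, so by Rouche f has the same number of zeros as g inside |z| < 1
Step 5: g(z) = 14 is a nonzero constant with no zeros inside |z| < 1. Answer = 0

0


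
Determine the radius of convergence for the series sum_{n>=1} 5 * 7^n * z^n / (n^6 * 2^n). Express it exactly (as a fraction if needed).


Step 1: General term a_n = 5 * 7^n / (n^6 * 2^n)
Step 2: By the root test, |a_n|^(1/n) = 5^(1/n) * 7 / (n^(6/n) * 2) -> 7/2 as n -> infinity (since 5^(1/n) -> 1 and n^(6/n) -> 1)
Step 3: R = 1/lim|a_n|^(1/n) = 2/7

2/7


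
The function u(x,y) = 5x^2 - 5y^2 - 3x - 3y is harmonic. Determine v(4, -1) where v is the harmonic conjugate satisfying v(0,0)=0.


Step 1: v_x = -u_y = 10y + 3
Step 2: v_y = u_x = 10x - 3
Step 3: v = 10xy + 3x - 3y + C
Step 4: v(0,0) = 0 => C = 0
Step 5: v(4, -1) = -25

-25


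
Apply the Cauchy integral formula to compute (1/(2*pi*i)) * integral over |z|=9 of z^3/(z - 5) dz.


Step 1: f(z) = z^3, a = 5 is inside |z| = 9
Step 2: By Cauchy integral formula: (1/(2pi*i)) * integral = f(a)
Step 3: f(5) = 5^3 = 125

125


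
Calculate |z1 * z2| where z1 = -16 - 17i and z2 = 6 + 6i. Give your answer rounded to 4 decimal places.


Step 1: |z1| = sqrt((-16)^2 + (-17)^2) = sqrt(545)
Step 2: |z2| = sqrt(6^2 + 6^2) = sqrt(72)
Step 3: |z1*z2| = |z1|*|z2| = sqrt(545) * sqrt(72) = sqrt(545 * 72) = sqrt(39240)
Step 4: = 198.0909

198.0909


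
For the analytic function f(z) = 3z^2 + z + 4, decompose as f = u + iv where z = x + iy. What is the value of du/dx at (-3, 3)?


Step 1: f(z) = 3(x+iy)^2 + (x+iy) + 4
Step 2: u = 3(x^2 - y^2) + x + 4
Step 3: u_x = 6x + 1
Step 4: At (-3, 3): u_x = -18 + 1 = -17

-17


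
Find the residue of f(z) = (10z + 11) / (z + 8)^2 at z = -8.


Step 1: Pole of order 2 at z = -8
Step 2: Res = lim d/dz [(z + 8)^2 * f(z)] as z -> -8
Step 3: (z + 8)^2 * f(z) = 10z + 11
Step 4: d/dz[10z + 11] = 10

10


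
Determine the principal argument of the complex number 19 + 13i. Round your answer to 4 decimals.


Step 1: z = 19 + 13i
Step 2: arg(z) = atan2(13, 19)
Step 3: arg(z) = 0.6001

0.6001


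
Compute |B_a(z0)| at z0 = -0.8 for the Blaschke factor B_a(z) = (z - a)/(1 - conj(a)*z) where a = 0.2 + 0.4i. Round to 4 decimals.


Step 1: Numerator z0 - a = -0.8 - (0.2 + 0.4i) = -1 - 0.4i
Step 2: Denominator 1 - conj(a)*z0 = 1 - (0.2 - 0.4i)*(-0.8) = 1.16 - 0.32i
Step 3: |z0 - a|^2 = (-1)^2 + (-0.4)^2 = 1.16; |1 - conj(a)*z0|^2 = 1.16^2 + (-0.32)^2 = 1.448
Step 4: |B_a(-0.8)| = sqrt(1.16 / 1.448) = sqrt(0.801105)
Step 5: = 0.895

0.895


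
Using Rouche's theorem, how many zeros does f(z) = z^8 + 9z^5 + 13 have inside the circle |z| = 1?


Step 1: On |z| = 1 the three terms have sizes |z^8| = 1^8 = 1, |9z^5| = 9*1^5 = 9, |13| = 13
Step 2: The dominant term is g(z) = 13; let h(z) = z^8 + 9z^5 so f = g + h
Step 3: On |z| = 1: |g| = 13 and |h| <= 1 + 9 = 10
Step 4: Since 13 > 10, |h| < |g| on |z| = 1, so by Rouche f has the same number of zeros as g inside |z| < 1
Step 5: g(z) = 13 is a nonzero constant with no zeros inside |z| < 1. Answer = 0

0


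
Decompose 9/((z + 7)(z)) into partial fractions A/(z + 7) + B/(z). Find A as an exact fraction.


Step 1: Multiply both sides by (z + 7) and set z = -7
Step 2: A = 9 / (-7 - 0)
Step 3: A = 9 / (-7)
Step 4: A = -9/7

-9/7


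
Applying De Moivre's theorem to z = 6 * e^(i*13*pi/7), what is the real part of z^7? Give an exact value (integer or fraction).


Step 1: By De Moivre's theorem, z^7 = 6^7 * e^(i*7*13*pi/7) = 279936 * (cos(13*pi) + i*sin(13*pi))
Step 2: |z|^7 = 6^7 = 279936
Step 3: Reduce the angle mod 2*pi: 13*pi - 12*pi = pi
Step 4: cos(pi) = -1
Step 5: Re(z^7) = 279936 * (-1) = -279936

-279936


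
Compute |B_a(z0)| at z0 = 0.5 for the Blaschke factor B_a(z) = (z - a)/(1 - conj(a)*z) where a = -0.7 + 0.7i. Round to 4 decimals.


Step 1: Numerator z0 - a = 0.5 - (-0.7 + 0.7i) = 1.2 - 0.7i
Step 2: Denominator 1 - conj(a)*z0 = 1 - (-0.7 - 0.7i)*0.5 = 1.35 + 0.35i
Step 3: |z0 - a|^2 = 1.2^2 + (-0.7)^2 = 1.93; |1 - conj(a)*z0|^2 = 1.35^2 + 0.35^2 = 1.945
Step 4: |B_a(0.5)| = sqrt(1.93 / 1.945) = sqrt(0.992288)
Step 5: = 0.9961

0.9961


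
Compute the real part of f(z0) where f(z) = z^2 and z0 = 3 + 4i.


Step 1: z0 = 3 + 4i
Step 2: z0^2 = 3^2 - 4^2 + 24i
Step 3: real part = 9 - 16 = -7

-7


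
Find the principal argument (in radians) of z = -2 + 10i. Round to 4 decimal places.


Step 1: z = -2 + 10i
Step 2: arg(z) = atan2(10, -2)
Step 3: arg(z) = 1.7682

1.7682


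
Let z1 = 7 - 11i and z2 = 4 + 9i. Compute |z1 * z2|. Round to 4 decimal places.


Step 1: |z1| = sqrt(7^2 + (-11)^2) = sqrt(170)
Step 2: |z2| = sqrt(4^2 + 9^2) = sqrt(97)
Step 3: |z1*z2| = |z1|*|z2| = sqrt(170) * sqrt(97) = sqrt(170 * 97) = sqrt(16490)
Step 4: = 128.4134

128.4134


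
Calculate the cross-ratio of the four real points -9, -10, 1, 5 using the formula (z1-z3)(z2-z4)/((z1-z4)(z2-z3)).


Step 1: (z1-z3)(z2-z4) = (-10) * (-15) = 150
Step 2: (z1-z4)(z2-z3) = (-14) * (-11) = 154
Step 3: Cross-ratio = 150/154 = 75/77

75/77


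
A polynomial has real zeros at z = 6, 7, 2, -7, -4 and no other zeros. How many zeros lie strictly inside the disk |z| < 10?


Step 1: Check each root:
  z = 6: |6| = 6 < 10
  z = 7: |7| = 7 < 10
  z = 2: |2| = 2 < 10
  z = -7: |-7| = 7 < 10
  z = -4: |-4| = 4 < 10
Step 2: Count = 5

5


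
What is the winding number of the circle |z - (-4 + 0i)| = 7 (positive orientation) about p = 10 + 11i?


Step 1: Center c = (-4, 0), radius = 7
Step 2: |p - c|^2 = 14^2 + 11^2 = 317
Step 3: r^2 = 49
Step 4: |p-c| > r so winding number = 0

0


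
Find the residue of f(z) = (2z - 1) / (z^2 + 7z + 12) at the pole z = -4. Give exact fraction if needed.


Step 1: Q(z) = z^2 + 7z + 12 = (z + 4)(z + 3)
Step 2: Q'(z) = 2z + 7
Step 3: Q'(-4) = -1, P(-4) = -9
Step 4: Res = P(-4)/Q'(-4) = -9/(-1) = 9

9


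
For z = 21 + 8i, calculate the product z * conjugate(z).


Step 1: conj(z) = 21 - 8i
Step 2: z * conj(z) = 21^2 + 8^2
Step 3: = 441 + 64 = 505

505


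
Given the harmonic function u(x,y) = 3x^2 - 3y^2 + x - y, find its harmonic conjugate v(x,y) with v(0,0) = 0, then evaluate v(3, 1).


Step 1: v_x = -u_y = 6y + 1
Step 2: v_y = u_x = 6x + 1
Step 3: v = 6xy + x + y + C
Step 4: v(0,0) = 0 => C = 0
Step 5: v(3, 1) = 22

22


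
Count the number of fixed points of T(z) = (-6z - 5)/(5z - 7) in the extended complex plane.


Step 1: Fixed points satisfy T(z) = z
Step 2: 5z^2 - z + 5 = 0
Step 3: Discriminant = (-1)^2 - 4*5*5 = -99
Step 4: Number of fixed points = 2

2


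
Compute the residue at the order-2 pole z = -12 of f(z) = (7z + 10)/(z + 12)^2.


Step 1: Pole of order 2 at z = -12
Step 2: Res = lim d/dz [(z + 12)^2 * f(z)] as z -> -12
Step 3: (z + 12)^2 * f(z) = 7z + 10
Step 4: d/dz[7z + 10] = 7

7


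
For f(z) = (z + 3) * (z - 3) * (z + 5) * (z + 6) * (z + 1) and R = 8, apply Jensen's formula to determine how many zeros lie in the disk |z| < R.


Jensen's formula: (1/2pi)*integral log|f(Re^it)|dt = log|f(0)| + sum_{|a_k|<R} log(R/|a_k|)
Step 1: f(0) = 3 * (-3) * 5 * 6 * 1 = -270
Step 2: log|f(0)| = log|-3| + log|3| + log|-5| + log|-6| + log|-1| = 5.5984
Step 3: Zeros inside |z| < 8: -3, 3, -5, -6, -1
Step 4: Jensen sum = log(8/3) + log(8/3) + log(8/5) + log(8/6) + log(8/1) = 4.7988
Step 5: n(R) = number of terms in the Jensen sum = count of zeros inside |z| < 8 = 5

5


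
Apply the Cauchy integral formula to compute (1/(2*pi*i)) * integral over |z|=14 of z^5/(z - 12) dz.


Step 1: f(z) = z^5, a = 12 is inside |z| = 14
Step 2: By Cauchy integral formula: (1/(2pi*i)) * integral = f(a)
Step 3: f(12) = 12^5 = 248832

248832


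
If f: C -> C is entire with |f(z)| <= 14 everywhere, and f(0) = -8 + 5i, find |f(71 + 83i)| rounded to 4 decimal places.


Step 1: By Liouville's theorem, a bounded entire function is constant.
Step 2: f(z) = f(0) = -8 + 5i for all z.
Step 3: |f(w)| = |-8 + 5i| = sqrt(64 + 25)
Step 4: = 9.434

9.434


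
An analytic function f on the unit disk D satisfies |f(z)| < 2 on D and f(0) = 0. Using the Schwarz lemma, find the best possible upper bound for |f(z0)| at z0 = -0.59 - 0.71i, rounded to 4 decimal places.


Step 1: g = f/2 maps D -> D with g(0) = 0, so by the Schwarz lemma |g(z)| <= |z|, i.e. |f(z)| <= 2|z|; this is sharp (f(z) = 2z).
Step 2: |z0|^2 = (-0.59)^2 + (-0.71)^2 = 0.8522
Step 3: |z0| = sqrt(0.8522) = 0.923147
Step 4: Best bound = 2 * |z0| = 2 * 0.923147 = 1.8463

1.8463


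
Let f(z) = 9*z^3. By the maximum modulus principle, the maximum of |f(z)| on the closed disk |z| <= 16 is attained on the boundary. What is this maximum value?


Step 1: On |z| = 16, |f(z)| = 9 * |z|^3 = 9 * 16^3
Step 2: By maximum modulus principle, maximum is on boundary.
Step 3: Maximum = 9 * 4096 = 36864

36864


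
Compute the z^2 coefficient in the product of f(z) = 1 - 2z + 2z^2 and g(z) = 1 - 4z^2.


Step 1: z^2 term in f*g comes from: (1)*(-4z^2) + (-2z)*(0) + (2z^2)*(1)
Step 2: = -4 + 0 + 2
Step 3: = -2

-2


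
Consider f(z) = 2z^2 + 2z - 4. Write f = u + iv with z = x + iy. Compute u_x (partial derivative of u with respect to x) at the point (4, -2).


Step 1: f(z) = 2(x+iy)^2 + 2(x+iy) - 4
Step 2: u = 2(x^2 - y^2) + 2x - 4
Step 3: u_x = 4x + 2
Step 4: At (4, -2): u_x = 16 + 2 = 18

18


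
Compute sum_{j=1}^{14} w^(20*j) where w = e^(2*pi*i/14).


Step 1: The sum sum_{j=1}^{n} w^(k*j) equals n if n | k, else 0.
Step 2: Here n = 14, k = 20
Step 3: Does n divide k? 14 | 20 -> False
Step 4: Sum = 0

0


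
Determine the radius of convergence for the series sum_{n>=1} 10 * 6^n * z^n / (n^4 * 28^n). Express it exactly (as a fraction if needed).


Step 1: General term a_n = 10 * 6^n / (n^4 * 28^n)
Step 2: By the root test, |a_n|^(1/n) = 10^(1/n) * 6 / (n^(4/n) * 28) -> 6/28 as n -> infinity (since 10^(1/n) -> 1 and n^(4/n) -> 1)
Step 3: R = 1/lim|a_n|^(1/n) = 28/6 = 14/3

14/3


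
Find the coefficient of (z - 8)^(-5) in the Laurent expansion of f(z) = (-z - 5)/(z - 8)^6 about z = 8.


Step 1: Write the numerator in powers of (z - 8): -z - 5 = -(z - 8) + (-1*8 - 5) = -(z - 8) - 13
Step 2: Divide by (z - 8)^6: f(z) = -13(z - 8)^(-6) - (z - 8)^(-5)
Step 3: This finite sum is the Laurent series of f about z = 8.
Step 4: Coefficient of (z - 8)^(-5) = coefficient of (z - 8) in the re-centred numerator = -1

-1


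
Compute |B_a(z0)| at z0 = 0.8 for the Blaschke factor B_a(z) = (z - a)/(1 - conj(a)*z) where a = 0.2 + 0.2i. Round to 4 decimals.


Step 1: Numerator z0 - a = 0.8 - (0.2 + 0.2i) = 0.6 - 0.2i
Step 2: Denominator 1 - conj(a)*z0 = 1 - (0.2 - 0.2i)*0.8 = 0.84 + 0.16i
Step 3: |z0 - a|^2 = 0.6^2 + (-0.2)^2 = 0.4; |1 - conj(a)*z0|^2 = 0.84^2 + 0.16^2 = 0.7312
Step 4: |B_a(0.8)| = sqrt(0.4 / 0.7312) = sqrt(0.547046)
Step 5: = 0.7396

0.7396


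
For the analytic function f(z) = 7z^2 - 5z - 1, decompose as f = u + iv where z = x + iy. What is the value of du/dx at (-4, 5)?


Step 1: f(z) = 7(x+iy)^2 - 5(x+iy) - 1
Step 2: u = 7(x^2 - y^2) - 5x - 1
Step 3: u_x = 14x - 5
Step 4: At (-4, 5): u_x = -56 - 5 = -61

-61


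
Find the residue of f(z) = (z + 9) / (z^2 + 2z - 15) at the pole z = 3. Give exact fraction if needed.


Step 1: Q(z) = z^2 + 2z - 15 = (z - 3)(z + 5)
Step 2: Q'(z) = 2z + 2
Step 3: Q'(3) = 8, P(3) = 12
Step 4: Res = P(3)/Q'(3) = 12/8 = 3/2

3/2


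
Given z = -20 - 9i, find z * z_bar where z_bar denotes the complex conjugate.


Step 1: conj(z) = -20 + 9i
Step 2: z * conj(z) = (-20)^2 + (-9)^2
Step 3: = 400 + 81 = 481

481


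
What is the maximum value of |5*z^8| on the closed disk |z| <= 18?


Step 1: On |z| = 18, |f(z)| = 5 * |z|^8 = 5 * 18^8
Step 2: By maximum modulus principle, maximum is on boundary.
Step 3: Maximum = 5 * 11019960576 = 55099802880

55099802880


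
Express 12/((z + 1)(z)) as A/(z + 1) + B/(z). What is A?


Step 1: Multiply both sides by (z + 1) and set z = -1
Step 2: A = 12 / (-1 - 0)
Step 3: A = 12 / (-1)
Step 4: A = -12

-12


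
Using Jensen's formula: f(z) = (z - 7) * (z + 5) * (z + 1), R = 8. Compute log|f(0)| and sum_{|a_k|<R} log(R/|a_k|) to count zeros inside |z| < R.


Jensen's formula: (1/2pi)*integral log|f(Re^it)|dt = log|f(0)| + sum_{|a_k|<R} log(R/|a_k|)
Step 1: f(0) = (-7) * 5 * 1 = -35
Step 2: log|f(0)| = log|7| + log|-5| + log|-1| = 3.5553
Step 3: Zeros inside |z| < 8: 7, -5, -1
Step 4: Jensen sum = log(8/7) + log(8/5) + log(8/1) = 2.683
Step 5: n(R) = number of terms in the Jensen sum = count of zeros inside |z| < 8 = 3

3


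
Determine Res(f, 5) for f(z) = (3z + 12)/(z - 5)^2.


Step 1: Pole of order 2 at z = 5
Step 2: Res = lim d/dz [(z - 5)^2 * f(z)] as z -> 5
Step 3: (z - 5)^2 * f(z) = 3z + 12
Step 4: d/dz[3z + 12] = 3

3


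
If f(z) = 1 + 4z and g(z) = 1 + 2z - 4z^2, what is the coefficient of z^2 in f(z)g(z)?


Step 1: z^2 term in f*g comes from: (1)*(-4z^2) + (4z)*(2z) + (0)*(1)
Step 2: = -4 + 8 + 0
Step 3: = 4

4


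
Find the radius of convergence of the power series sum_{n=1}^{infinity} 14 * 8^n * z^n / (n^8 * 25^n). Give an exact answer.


Step 1: General term a_n = 14 * 8^n / (n^8 * 25^n)
Step 2: By the root test, |a_n|^(1/n) = 14^(1/n) * 8 / (n^(8/n) * 25) -> 8/25 as n -> infinity (since 14^(1/n) -> 1 and n^(8/n) -> 1)
Step 3: R = 1/lim|a_n|^(1/n) = 25/8

25/8


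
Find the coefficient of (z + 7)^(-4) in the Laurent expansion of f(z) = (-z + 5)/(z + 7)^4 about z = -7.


Step 1: Write the numerator in powers of (z + 7): -z + 5 = -(z + 7) + (-1*(-7) + 5) = -(z + 7) + 12
Step 2: Divide by (z + 7)^4: f(z) = 12(z + 7)^(-4) - (z + 7)^(-3)
Step 3: This finite sum is the Laurent series of f about z = -7.
Step 4: Coefficient of (z + 7)^(-4) = -1*(-7) + 5 = 12

12


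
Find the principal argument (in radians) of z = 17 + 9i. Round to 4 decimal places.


Step 1: z = 17 + 9i
Step 2: arg(z) = atan2(9, 17)
Step 3: arg(z) = 0.4869

0.4869


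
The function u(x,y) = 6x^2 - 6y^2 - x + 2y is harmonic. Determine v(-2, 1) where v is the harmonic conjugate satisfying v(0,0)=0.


Step 1: v_x = -u_y = 12y - 2
Step 2: v_y = u_x = 12x - 1
Step 3: v = 12xy - 2x - y + C
Step 4: v(0,0) = 0 => C = 0
Step 5: v(-2, 1) = -21

-21


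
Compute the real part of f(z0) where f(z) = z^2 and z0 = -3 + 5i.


Step 1: z0 = -3 + 5i
Step 2: z0^2 = (-3)^2 - 5^2 - 30i
Step 3: real part = 9 - 25 = -16

-16


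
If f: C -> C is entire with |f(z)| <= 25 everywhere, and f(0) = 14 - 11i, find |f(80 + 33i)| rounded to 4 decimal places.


Step 1: By Liouville's theorem, a bounded entire function is constant.
Step 2: f(z) = f(0) = 14 - 11i for all z.
Step 3: |f(w)| = |14 - 11i| = sqrt(196 + 121)
Step 4: = 17.8045

17.8045


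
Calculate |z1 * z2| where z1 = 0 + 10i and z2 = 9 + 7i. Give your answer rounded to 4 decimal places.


Step 1: |z1| = sqrt(0^2 + 10^2) = sqrt(100)
Step 2: |z2| = sqrt(9^2 + 7^2) = sqrt(130)
Step 3: |z1*z2| = |z1|*|z2| = sqrt(100) * sqrt(130) = sqrt(100 * 130) = sqrt(13000)
Step 4: = 114.0175

114.0175


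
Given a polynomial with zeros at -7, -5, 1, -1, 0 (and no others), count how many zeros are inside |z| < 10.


Step 1: Check each root:
  z = -7: |-7| = 7 < 10
  z = -5: |-5| = 5 < 10
  z = 1: |1| = 1 < 10
  z = -1: |-1| = 1 < 10
  z = 0: |0| = 0 < 10
Step 2: Count = 5

5


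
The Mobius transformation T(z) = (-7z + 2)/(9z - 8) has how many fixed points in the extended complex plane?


Step 1: Fixed points satisfy T(z) = z
Step 2: 9z^2 - z - 2 = 0
Step 3: Discriminant = (-1)^2 - 4*9*(-2) = 73
Step 4: Number of fixed points = 2

2


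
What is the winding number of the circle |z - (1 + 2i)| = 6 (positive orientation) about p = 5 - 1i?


Step 1: Center c = (1, 2), radius = 6
Step 2: |p - c|^2 = 4^2 + (-3)^2 = 25
Step 3: r^2 = 36
Step 4: |p-c| < r so winding number = 1

1


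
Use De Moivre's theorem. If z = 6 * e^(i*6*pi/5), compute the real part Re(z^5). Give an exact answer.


Step 1: By De Moivre's theorem, z^5 = 6^5 * e^(i*5*6*pi/5) = 7776 * (cos(6*pi) + i*sin(6*pi))
Step 2: |z|^5 = 6^5 = 7776
Step 3: Reduce the angle mod 2*pi: 6*pi - 6*pi = 0
Step 4: cos(0) = 1
Step 5: Re(z^5) = 7776 * 1 = 7776

7776


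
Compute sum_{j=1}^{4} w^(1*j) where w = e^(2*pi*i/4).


Step 1: The sum sum_{j=1}^{n} w^(k*j) equals n if n | k, else 0.
Step 2: Here n = 4, k = 1
Step 3: Does n divide k? 4 | 1 -> False
Step 4: Sum = 0

0


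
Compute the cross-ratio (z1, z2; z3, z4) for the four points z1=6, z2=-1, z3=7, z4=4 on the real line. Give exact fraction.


Step 1: (z1-z3)(z2-z4) = (-1) * (-5) = 5
Step 2: (z1-z4)(z2-z3) = 2 * (-8) = -16
Step 3: Cross-ratio = -5/16 = -5/16

-5/16


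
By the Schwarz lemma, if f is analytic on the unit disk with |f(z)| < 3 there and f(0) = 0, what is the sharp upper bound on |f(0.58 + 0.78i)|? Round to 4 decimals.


Step 1: g = f/3 maps D -> D with g(0) = 0, so by the Schwarz lemma |g(z)| <= |z|, i.e. |f(z)| <= 3|z|; this is sharp (f(z) = 3z).
Step 2: |z0|^2 = 0.58^2 + 0.78^2 = 0.9448
Step 3: |z0| = sqrt(0.9448) = 0.972008
Step 4: Best bound = 3 * |z0| = 3 * 0.972008 = 2.916

2.916


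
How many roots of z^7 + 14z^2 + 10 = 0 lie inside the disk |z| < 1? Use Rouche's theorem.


Step 1: On |z| = 1 the three terms have sizes |z^7| = 1^7 = 1, |14z^2| = 14*1^2 = 14, |10| = 10
Step 2: The dominant term is g(z) = 14z^2; let h(z) = z^7 + 10 so f = g + h
Step 3: On |z| = 1: |g| = 14 and |h| <= 1 + 10 = 11
Step 4: Since 14 > 11, |h| < |g| on |z| = 1, so by Rouche f has the same number of zeros as g inside |z| < 1
Step 5: g(z) = 14z^2 has 2 zeros (at the origin, multiplicity 2) inside |z| < 1. Answer = 2

2


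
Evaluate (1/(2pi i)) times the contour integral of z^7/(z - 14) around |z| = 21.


Step 1: f(z) = z^7, a = 14 is inside |z| = 21
Step 2: By Cauchy integral formula: (1/(2pi*i)) * integral = f(a)
Step 3: f(14) = 14^7 = 105413504

105413504


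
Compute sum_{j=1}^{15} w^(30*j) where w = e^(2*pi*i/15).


Step 1: The sum sum_{j=1}^{n} w^(k*j) equals n if n | k, else 0.
Step 2: Here n = 15, k = 30
Step 3: Does n divide k? 15 | 30 -> True
Step 4: Sum = 15

15


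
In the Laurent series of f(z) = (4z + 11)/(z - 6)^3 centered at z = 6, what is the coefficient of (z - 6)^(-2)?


Step 1: Write the numerator in powers of (z - 6): 4z + 11 = 4(z - 6) + (4*6 + 11) = 4(z - 6) + 35
Step 2: Divide by (z - 6)^3: f(z) = 35(z - 6)^(-3) + 4(z - 6)^(-2)
Step 3: This finite sum is the Laurent series of f about z = 6.
Step 4: Coefficient of (z - 6)^(-2) = coefficient of (z - 6) in the re-centred numerator = 4

4


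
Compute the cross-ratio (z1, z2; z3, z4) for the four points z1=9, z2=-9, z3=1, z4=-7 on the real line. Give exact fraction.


Step 1: (z1-z3)(z2-z4) = 8 * (-2) = -16
Step 2: (z1-z4)(z2-z3) = 16 * (-10) = -160
Step 3: Cross-ratio = 16/160 = 1/10

1/10


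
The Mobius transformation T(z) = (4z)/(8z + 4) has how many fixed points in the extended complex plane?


Step 1: Fixed points satisfy T(z) = z
Step 2: 8z^2 = 0
Step 3: Discriminant = 0^2 - 4*8*0 = 0
Step 4: Number of fixed points = 1

1


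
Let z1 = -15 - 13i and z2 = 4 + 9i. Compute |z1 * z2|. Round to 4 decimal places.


Step 1: |z1| = sqrt((-15)^2 + (-13)^2) = sqrt(394)
Step 2: |z2| = sqrt(4^2 + 9^2) = sqrt(97)
Step 3: |z1*z2| = |z1|*|z2| = sqrt(394) * sqrt(97) = sqrt(394 * 97) = sqrt(38218)
Step 4: = 195.4942

195.4942


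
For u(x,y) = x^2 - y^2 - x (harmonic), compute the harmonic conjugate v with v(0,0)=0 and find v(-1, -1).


Step 1: v_x = -u_y = 2y + 0
Step 2: v_y = u_x = 2x - 1
Step 3: v = 2xy - y + C
Step 4: v(0,0) = 0 => C = 0
Step 5: v(-1, -1) = 3

3


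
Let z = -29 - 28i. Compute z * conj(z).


Step 1: conj(z) = -29 + 28i
Step 2: z * conj(z) = (-29)^2 + (-28)^2
Step 3: = 841 + 784 = 1625

1625


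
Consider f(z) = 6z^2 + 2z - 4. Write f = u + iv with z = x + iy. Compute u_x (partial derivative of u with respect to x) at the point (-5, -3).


Step 1: f(z) = 6(x+iy)^2 + 2(x+iy) - 4
Step 2: u = 6(x^2 - y^2) + 2x - 4
Step 3: u_x = 12x + 2
Step 4: At (-5, -3): u_x = -60 + 2 = -58

-58


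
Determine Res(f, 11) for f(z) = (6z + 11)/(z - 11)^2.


Step 1: Pole of order 2 at z = 11
Step 2: Res = lim d/dz [(z - 11)^2 * f(z)] as z -> 11
Step 3: (z - 11)^2 * f(z) = 6z + 11
Step 4: d/dz[6z + 11] = 6

6


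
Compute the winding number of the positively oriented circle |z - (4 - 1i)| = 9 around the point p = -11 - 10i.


Step 1: Center c = (4, -1), radius = 9
Step 2: |p - c|^2 = (-15)^2 + (-9)^2 = 306
Step 3: r^2 = 81
Step 4: |p-c| > r so winding number = 0

0


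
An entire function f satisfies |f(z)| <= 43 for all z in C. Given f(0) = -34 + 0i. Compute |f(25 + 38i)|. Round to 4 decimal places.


Step 1: By Liouville's theorem, a bounded entire function is constant.
Step 2: f(z) = f(0) = -34 + 0i for all z.
Step 3: |f(w)| = |-34 + 0i| = sqrt(1156 + 0)
Step 4: = 34.0

34.0


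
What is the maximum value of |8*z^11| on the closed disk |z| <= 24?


Step 1: On |z| = 24, |f(z)| = 8 * |z|^11 = 8 * 24^11
Step 2: By maximum modulus principle, maximum is on boundary.
Step 3: Maximum = 8 * 1521681143169024 = 12173449145352192

12173449145352192


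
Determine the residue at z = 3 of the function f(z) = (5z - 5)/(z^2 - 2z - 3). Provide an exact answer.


Step 1: Q(z) = z^2 - 2z - 3 = (z - 3)(z + 1)
Step 2: Q'(z) = 2z - 2
Step 3: Q'(3) = 4, P(3) = 10
Step 4: Res = P(3)/Q'(3) = 10/4 = 5/2

5/2


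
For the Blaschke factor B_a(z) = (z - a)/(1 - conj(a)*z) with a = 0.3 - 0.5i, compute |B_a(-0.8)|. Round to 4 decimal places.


Step 1: Numerator z0 - a = -0.8 - (0.3 - 0.5i) = -1.1 + 0.5i
Step 2: Denominator 1 - conj(a)*z0 = 1 - (0.3 + 0.5i)*(-0.8) = 1.24 + 0.4i
Step 3: |z0 - a|^2 = (-1.1)^2 + 0.5^2 = 1.46; |1 - conj(a)*z0|^2 = 1.24^2 + 0.4^2 = 1.6976
Step 4: |B_a(-0.8)| = sqrt(1.46 / 1.6976) = sqrt(0.860038)
Step 5: = 0.9274

0.9274


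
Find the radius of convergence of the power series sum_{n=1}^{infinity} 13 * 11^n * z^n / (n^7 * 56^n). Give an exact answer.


Step 1: General term a_n = 13 * 11^n / (n^7 * 56^n)
Step 2: By the root test, |a_n|^(1/n) = 13^(1/n) * 11 / (n^(7/n) * 56) -> 11/56 as n -> infinity (since 13^(1/n) -> 1 and n^(7/n) -> 1)
Step 3: R = 1/lim|a_n|^(1/n) = 56/11

56/11


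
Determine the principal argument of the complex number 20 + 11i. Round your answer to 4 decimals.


Step 1: z = 20 + 11i
Step 2: arg(z) = atan2(11, 20)
Step 3: arg(z) = 0.5028

0.5028


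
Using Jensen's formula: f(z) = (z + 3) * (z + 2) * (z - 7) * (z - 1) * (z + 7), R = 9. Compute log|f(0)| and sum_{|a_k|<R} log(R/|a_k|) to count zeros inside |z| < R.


Jensen's formula: (1/2pi)*integral log|f(Re^it)|dt = log|f(0)| + sum_{|a_k|<R} log(R/|a_k|)
Step 1: f(0) = 3 * 2 * (-7) * (-1) * 7 = 294
Step 2: log|f(0)| = log|-3| + log|-2| + log|7| + log|1| + log|-7| = 5.6836
Step 3: Zeros inside |z| < 9: -3, -2, 7, 1, -7
Step 4: Jensen sum = log(9/3) + log(9/2) + log(9/7) + log(9/1) + log(9/7) = 5.3025
Step 5: n(R) = number of terms in the Jensen sum = count of zeros inside |z| < 9 = 5

5


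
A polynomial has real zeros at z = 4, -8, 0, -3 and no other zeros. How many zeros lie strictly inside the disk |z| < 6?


Step 1: Check each root:
  z = 4: |4| = 4 < 6
  z = -8: |-8| = 8 >= 6
  z = 0: |0| = 0 < 6
  z = -3: |-3| = 3 < 6
Step 2: Count = 3

3


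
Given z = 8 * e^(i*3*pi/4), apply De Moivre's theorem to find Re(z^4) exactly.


Step 1: By De Moivre's theorem, z^4 = 8^4 * e^(i*4*3*pi/4) = 4096 * (cos(3*pi) + i*sin(3*pi))
Step 2: |z|^4 = 8^4 = 4096
Step 3: Reduce the angle mod 2*pi: 3*pi - 2*pi = pi
Step 4: cos(pi) = -1
Step 5: Re(z^4) = 4096 * (-1) = -4096

-4096


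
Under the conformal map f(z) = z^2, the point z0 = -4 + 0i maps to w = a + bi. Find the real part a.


Step 1: z0 = -4 + 0i
Step 2: z0^2 = (-4)^2 - 0^2 + 0i
Step 3: real part = 16 - 0 = 16

16


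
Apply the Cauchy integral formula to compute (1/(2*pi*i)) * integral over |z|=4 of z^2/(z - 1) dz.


Step 1: f(z) = z^2, a = 1 is inside |z| = 4
Step 2: By Cauchy integral formula: (1/(2pi*i)) * integral = f(a)
Step 3: f(1) = 1^2 = 1

1


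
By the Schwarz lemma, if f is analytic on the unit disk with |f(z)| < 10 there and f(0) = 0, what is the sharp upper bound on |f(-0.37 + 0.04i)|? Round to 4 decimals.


Step 1: g = f/10 maps D -> D with g(0) = 0, so by the Schwarz lemma |g(z)| <= |z|, i.e. |f(z)| <= 10|z|; this is sharp (f(z) = 10z).
Step 2: |z0|^2 = (-0.37)^2 + 0.04^2 = 0.1385
Step 3: |z0| = sqrt(0.1385) = 0.372156
Step 4: Best bound = 10 * |z0| = 10 * 0.372156 = 3.7216

3.7216


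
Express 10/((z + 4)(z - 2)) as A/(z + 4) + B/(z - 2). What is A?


Step 1: Multiply both sides by (z + 4) and set z = -4
Step 2: A = 10 / (-4 - 2)
Step 3: A = 10 / (-6)
Step 4: A = -5/3

-5/3


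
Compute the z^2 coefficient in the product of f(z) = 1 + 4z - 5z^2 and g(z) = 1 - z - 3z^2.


Step 1: z^2 term in f*g comes from: (1)*(-3z^2) + (4z)*(-z) + (-5z^2)*(1)
Step 2: = -3 - 4 - 5
Step 3: = -12

-12


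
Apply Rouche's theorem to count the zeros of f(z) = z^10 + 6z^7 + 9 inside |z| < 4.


Step 1: On |z| = 4 the three terms have sizes |z^10| = 4^10 = 1048576, |6z^7| = 6*4^7 = 98304, |9| = 9
Step 2: The dominant term is g(z) = z^10; let h(z) = 6z^7 + 9 so f = g + h
Step 3: On |z| = 4: |g| = 1048576 and |h| <= 98304 + 9 = 98313
Step 4: Since 1048576 > 98313, |h| < |g| on |z| = 4, so by Rouche f has the same number of zeros as g inside |z| < 4
Step 5: g(z) = z^10 has 10 zeros (all at the origin) inside |z| < 4. Answer = 10

10


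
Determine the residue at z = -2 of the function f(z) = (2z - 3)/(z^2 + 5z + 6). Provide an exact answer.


Step 1: Q(z) = z^2 + 5z + 6 = (z + 2)(z + 3)
Step 2: Q'(z) = 2z + 5
Step 3: Q'(-2) = 1, P(-2) = -7
Step 4: Res = P(-2)/Q'(-2) = -7/1 = -7

-7


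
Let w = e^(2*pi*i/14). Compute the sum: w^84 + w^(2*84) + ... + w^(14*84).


Step 1: The sum sum_{j=1}^{n} w^(k*j) equals n if n | k, else 0.
Step 2: Here n = 14, k = 84
Step 3: Does n divide k? 14 | 84 -> True
Step 4: Sum = 14

14


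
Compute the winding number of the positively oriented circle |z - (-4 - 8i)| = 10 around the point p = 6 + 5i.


Step 1: Center c = (-4, -8), radius = 10
Step 2: |p - c|^2 = 10^2 + 13^2 = 269
Step 3: r^2 = 100
Step 4: |p-c| > r so winding number = 0

0


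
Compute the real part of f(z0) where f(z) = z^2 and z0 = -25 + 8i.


Step 1: z0 = -25 + 8i
Step 2: z0^2 = (-25)^2 - 8^2 - 400i
Step 3: real part = 625 - 64 = 561

561


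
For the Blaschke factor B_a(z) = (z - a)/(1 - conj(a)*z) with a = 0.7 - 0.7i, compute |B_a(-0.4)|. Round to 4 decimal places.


Step 1: Numerator z0 - a = -0.4 - (0.7 - 0.7i) = -1.1 + 0.7i
Step 2: Denominator 1 - conj(a)*z0 = 1 - (0.7 + 0.7i)*(-0.4) = 1.28 + 0.28i
Step 3: |z0 - a|^2 = (-1.1)^2 + 0.7^2 = 1.7; |1 - conj(a)*z0|^2 = 1.28^2 + 0.28^2 = 1.7168
Step 4: |B_a(-0.4)| = sqrt(1.7 / 1.7168) = sqrt(0.990214)
Step 5: = 0.9951

0.9951


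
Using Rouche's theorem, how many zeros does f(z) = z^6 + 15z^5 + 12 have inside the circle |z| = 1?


Step 1: On |z| = 1 the three terms have sizes |z^6| = 1^6 = 1, |15z^5| = 15*1^5 = 15, |12| = 12
Step 2: The dominant term is g(z) = 15z^5; let h(z) = z^6 + 12 so f = g + h
Step 3: On |z| = 1: |g| = 15 and |h| <= 1 + 12 = 13
Step 4: Since 15 > 13, |h| < |g| on |z| = 1, so by Rouche f has the same number of zeros as g inside |z| < 1
Step 5: g(z) = 15z^5 has 5 zeros (at the origin, multiplicity 5) inside |z| < 1. Answer = 5

5


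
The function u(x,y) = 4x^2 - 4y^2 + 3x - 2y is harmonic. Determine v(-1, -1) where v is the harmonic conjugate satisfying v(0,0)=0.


Step 1: v_x = -u_y = 8y + 2
Step 2: v_y = u_x = 8x + 3
Step 3: v = 8xy + 2x + 3y + C
Step 4: v(0,0) = 0 => C = 0
Step 5: v(-1, -1) = 3

3


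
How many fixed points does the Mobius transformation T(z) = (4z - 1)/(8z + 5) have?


Step 1: Fixed points satisfy T(z) = z
Step 2: 8z^2 + z + 1 = 0
Step 3: Discriminant = 1^2 - 4*8*1 = -31
Step 4: Number of fixed points = 2

2
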